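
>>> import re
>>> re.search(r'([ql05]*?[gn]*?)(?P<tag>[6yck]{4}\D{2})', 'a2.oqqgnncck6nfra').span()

(4, 15)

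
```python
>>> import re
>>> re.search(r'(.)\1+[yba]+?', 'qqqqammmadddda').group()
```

'qqqqa'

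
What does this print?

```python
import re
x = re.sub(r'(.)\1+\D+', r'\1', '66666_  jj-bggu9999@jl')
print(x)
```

69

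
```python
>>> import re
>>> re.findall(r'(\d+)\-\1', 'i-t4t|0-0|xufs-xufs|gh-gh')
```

['0']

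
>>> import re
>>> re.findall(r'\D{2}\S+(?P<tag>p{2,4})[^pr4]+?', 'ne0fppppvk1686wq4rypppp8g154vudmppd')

The pattern matches exactly 2 of a non-digit, then one or more of a non-whitespace character; then 2 to 4 of a literal 'p' (captured as 'tag'); then one or more of any character except [pr4] (lazy).
Scanning left to right: at [0:35] match 'ne0fppppvk1686wq4rypppp8g154vudmppd', group 1 = 'pp'.
With a single group, `findall` returns only what that group captured — 1 item.

['pp']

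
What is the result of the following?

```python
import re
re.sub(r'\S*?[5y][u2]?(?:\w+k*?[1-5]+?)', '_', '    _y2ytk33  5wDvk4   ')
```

'    _  _   '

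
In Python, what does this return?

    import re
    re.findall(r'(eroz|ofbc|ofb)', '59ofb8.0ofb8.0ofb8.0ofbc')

['ofb', 'ofb', 'ofb', 'ofbc']

Alternation tries branches left to right and keeps the first one that lets the overall match succeed at that position.
Scanning left to right: at [2:5] match 'ofb', group 1 = 'ofb'; at [8:11] match 'ofb', group 1 = 'ofb'; at [14:17] match 'ofb', group 1 = 'ofb'; at [20:24] match 'ofbc', group 1 = 'ofbc'.
With a single group, `findall` returns only what that group captured — 4 items.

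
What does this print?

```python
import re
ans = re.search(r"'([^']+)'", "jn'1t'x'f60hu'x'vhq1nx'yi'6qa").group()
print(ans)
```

`re.search` scans for the first position where the pattern succeeds.
The match spans [2:6] → "'1t'".
Captured: group 1 = '1t'.

'1t'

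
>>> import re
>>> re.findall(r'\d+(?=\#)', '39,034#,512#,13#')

Lookahead/lookbehind check context without consuming it, so the matched span excludes the asserted characters.
Walking the string: at [3:6] → '034'; at [8:11] → '512'; at [13:15] → '13'.
`findall` yields the raw match text (3 of them) because the pattern has no groups.

['034', '512', '13']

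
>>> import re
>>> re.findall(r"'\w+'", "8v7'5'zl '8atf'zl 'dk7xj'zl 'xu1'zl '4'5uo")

["'5'", "'8atf'", "'dk7xj'", "'xu1'", "'4'"]

Walking the string: at [3:6] → "'5'"; at [9:15] → "'8atf'"; at [18:25] → "'dk7xj'"; at [28:33] → "'xu1'"; at [36:39] → "'4'".
Since nothing is captured, `findall` lists the 5 matched substrings directly.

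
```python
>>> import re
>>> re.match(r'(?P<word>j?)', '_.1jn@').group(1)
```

''

The match spans [0:0] → ''.
Captured: group 1 = ''.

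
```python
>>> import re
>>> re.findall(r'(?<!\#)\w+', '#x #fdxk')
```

['dxk']

Because the assertion is negative and zero-width, positions next to the forbidden text are skipped.
Scanning left to right: at [5:8] → 'dxk'.
Since nothing is captured, `findall` lists the 1 matched substring directly.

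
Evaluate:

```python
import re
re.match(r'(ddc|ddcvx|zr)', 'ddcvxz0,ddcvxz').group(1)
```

'ddc'

Alternation tries branches left to right and keeps the first one that lets the overall match succeed at that position.
`re.match` only tries the pattern at the start of the string.
The match spans [0:3] → 'ddc'.
Captured: group 1 = 'ddc'.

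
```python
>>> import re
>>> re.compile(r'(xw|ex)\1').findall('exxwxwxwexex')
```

`\1` is not a pattern — it's the concrete string captured by group 1, re-applied verbatim.
`findall` collects group 1 from each match (2 total).

['xw', 'ex']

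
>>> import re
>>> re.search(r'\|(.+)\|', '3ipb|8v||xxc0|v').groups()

('8v||xxc0',)

The match spans [4:14] → '|8v||xxc0|'.
Captured: group 1 = '8v||xxc0'.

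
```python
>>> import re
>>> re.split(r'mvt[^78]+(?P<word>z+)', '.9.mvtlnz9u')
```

['.9.', 'z', '9u']

This matches the literal 'mvt', then one or more of any character except [78]; then one or more of a literal 'z' (captured as 'word').
Matches to split on: at [3:9] → 'mvtlnz'.
Because the pattern has a capturing group, `split` also inserts each captured text between the pieces.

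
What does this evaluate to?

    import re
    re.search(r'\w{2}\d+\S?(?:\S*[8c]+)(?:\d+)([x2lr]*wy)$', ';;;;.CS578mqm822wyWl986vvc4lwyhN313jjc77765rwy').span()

(5, 46)

This matches exactly 2 of a word character, then one or more of a digit, then optionally a non-whitespace character; then zero or more of a non-whitespace character, then one or more of one of [8c] (non-capturing group); then one or more of a digit (non-capturing group); then zero or more of one of [x2lr], then the literal 'wy' (captured); then anchored at the end.
`re.search` tries every starting position until one works.
The match spans [5:46] → 'CS578mqm822wyWl986vvc4lwyhN313jjc77765rwy'.
Captured: group 1 = 'rwy'.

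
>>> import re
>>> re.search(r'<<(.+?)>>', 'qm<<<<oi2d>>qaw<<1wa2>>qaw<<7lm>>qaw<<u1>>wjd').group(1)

'<<oi2d'

A non-greedy quantifier consumes as few characters as it can — just enough that the remainder of the pattern still matches from where it stops; whatever follows it matches normally.
`search` walks the string left to right and returns the first match it finds.
The match spans [2:12] → '<<<<oi2d>>'.
Captured: group 1 = '<<oi2d'.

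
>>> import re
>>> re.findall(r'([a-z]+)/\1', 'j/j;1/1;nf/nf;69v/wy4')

['j', 'nf']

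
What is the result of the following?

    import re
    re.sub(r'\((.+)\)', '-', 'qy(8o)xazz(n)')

Each match is replaced by '-'.

'qy-'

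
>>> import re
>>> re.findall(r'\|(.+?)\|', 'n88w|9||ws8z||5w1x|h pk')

['9', 'ws8z', '5w1x']

A `+?`/`*?`/`{m,n}?` starts at its minimum and grows only as far as needed for what follows to match.
`findall` collects group 1 from each match (3 total).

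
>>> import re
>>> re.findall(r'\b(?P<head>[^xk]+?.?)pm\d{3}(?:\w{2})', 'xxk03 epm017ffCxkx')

[' e']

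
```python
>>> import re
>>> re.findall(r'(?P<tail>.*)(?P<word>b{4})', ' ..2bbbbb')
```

[(' ..2b', 'bbbb')]

The pattern matches zero or more of any character (captured as 'tail'); then exactly 4 of a literal 'b' (captured as 'word').
With 2 capturing groups, `findall` returns a 2-tuple per match.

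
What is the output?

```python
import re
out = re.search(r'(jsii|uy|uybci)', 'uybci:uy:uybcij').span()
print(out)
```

`|` is ordered: at each position the engine commits to the first alternative that works.
`search` walks the string left to right and returns the first match it finds.
The match spans [0:2] → 'uy'.
Captured: group 1 = 'uy'.

(0, 2)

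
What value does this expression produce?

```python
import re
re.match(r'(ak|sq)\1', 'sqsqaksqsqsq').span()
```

(0, 4)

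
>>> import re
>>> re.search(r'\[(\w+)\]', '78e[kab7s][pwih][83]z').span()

The match spans [3:10] → '[kab7s]'.

(3, 10)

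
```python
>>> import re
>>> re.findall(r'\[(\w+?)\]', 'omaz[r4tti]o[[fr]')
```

Scanning left to right: at [4:11] match '[r4tti]', group 1 = 'r4tti'; at [13:17] match '[fr]', group 1 = 'fr'.
One capturing group, so `findall` returns just the captured substring from each match — 2 in all.

['r4tti', 'fr']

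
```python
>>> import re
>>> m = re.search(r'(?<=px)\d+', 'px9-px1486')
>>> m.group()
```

'9'

Because the assertion is zero-width, the text it checks is not consumed and won't appear in the result.
The match spans [2:3] → '9'.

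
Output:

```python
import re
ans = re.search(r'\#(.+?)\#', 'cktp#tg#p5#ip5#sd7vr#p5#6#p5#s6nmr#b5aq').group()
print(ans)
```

The `?` after the quantifier makes it lazy — it takes as little as possible before letting the rest of the pattern try.
`re.search` tries every starting position until one works.
The match spans [4:8] → '#tg#'.
Captured: group 1 = 'tg'.

#tg#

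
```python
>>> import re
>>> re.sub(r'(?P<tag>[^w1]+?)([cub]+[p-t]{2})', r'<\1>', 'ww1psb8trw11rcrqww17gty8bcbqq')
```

This matches one or more of any character except [w1] (lazy) (captured as 'tag'); then one or more of one of [cub], then exactly 2 of a character in [p-t] (captured).
Lazy quantifiers expand one character at a time until the remainder of the pattern can match.
Matches: at [12:16] → 'rcrq'; at [19:29] → '7gty8bcbqq'.
`\1` in the replacement pulls in group 1's text for each match.

'ww1psb8trw11<r>ww1<7gty8>'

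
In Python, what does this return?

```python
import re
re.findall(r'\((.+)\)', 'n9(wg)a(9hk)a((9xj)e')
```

['wg)a(9hk)a((9xj']

Matches: at [2:19] match '(wg)a(9hk)a((9xj)', group 1 = 'wg)a(9hk)a((9xj'.
One capturing group, so `findall` returns just the captured substring from the one match — 1 in all.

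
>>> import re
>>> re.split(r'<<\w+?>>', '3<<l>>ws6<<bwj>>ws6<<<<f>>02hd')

The string is cut at each match, leaving 4 pieces.

['3', 'ws6', 'ws6<<', '02hd']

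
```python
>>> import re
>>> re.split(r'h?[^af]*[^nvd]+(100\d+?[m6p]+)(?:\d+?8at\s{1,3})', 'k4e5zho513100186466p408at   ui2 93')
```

`re.split` interleaves the captured-group text with the surrounding fragments.

['', '100186466p', 'ui2 93']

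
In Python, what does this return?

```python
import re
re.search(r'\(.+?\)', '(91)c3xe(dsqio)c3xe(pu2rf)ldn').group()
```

'(91)'

The match spans [0:4] → '(91)'.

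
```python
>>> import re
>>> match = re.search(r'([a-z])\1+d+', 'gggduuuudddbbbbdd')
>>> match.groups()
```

('g',)

`\1` is not a pattern — it's the concrete string captured by group 1, re-applied verbatim.
Unlike `match`, `search` isn't anchored — it looks for the pattern anywhere in the string.
The match spans [0:4] → 'gggd'.
Captured: group 1 = 'g'.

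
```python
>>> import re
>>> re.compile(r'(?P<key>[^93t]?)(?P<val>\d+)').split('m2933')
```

Pattern: optionally any character except [93t] (captured as 'key'); then one or more of a digit (captured as 'val').
`re.split` interleaves the captured-group text with the surrounding fragments.

['', 'm', '2933', '']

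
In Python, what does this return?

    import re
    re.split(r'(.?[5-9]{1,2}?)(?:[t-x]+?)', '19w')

['', '19', '']

The pattern matches optionally any character, then 1 to 2 of a character in [5-9] (lazy) (captured); then one or more of a character in [t-x] (lazy) (non-capturing group).
Matches to split on: at [0:3] → '19w'.
`re.split` interleaves the captured-group text with the surrounding fragments.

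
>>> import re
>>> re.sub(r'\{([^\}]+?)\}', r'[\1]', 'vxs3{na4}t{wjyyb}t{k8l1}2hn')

`\1` in the replacement pulls in group 1's text for each match.

'vxs3[na4]t[wjyyb]t[k8l1]2hn'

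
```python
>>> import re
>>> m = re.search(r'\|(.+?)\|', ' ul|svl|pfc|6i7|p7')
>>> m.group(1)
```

'svl'

The `?` after the quantifier makes it lazy — it takes as little as possible before letting the rest of the pattern try.
Unlike `match`, `search` isn't anchored — it looks for the pattern anywhere in the string.
The match spans [3:8] → '|svl|'.
Captured: group 1 = 'svl'.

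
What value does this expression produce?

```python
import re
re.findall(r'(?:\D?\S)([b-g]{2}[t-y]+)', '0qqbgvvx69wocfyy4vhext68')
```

With a single group, `findall` returns only what that group captured — 2 items.

['bgvvx', 'cfyy']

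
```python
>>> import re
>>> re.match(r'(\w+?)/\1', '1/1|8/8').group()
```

`match` is anchored at position 0; if the pattern doesn't fit there, it returns None.
The match spans [0:3] → '1/1'.

'1/1'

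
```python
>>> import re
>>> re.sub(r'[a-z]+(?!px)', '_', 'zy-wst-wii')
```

'_-_-_'

The negative lookahead/lookbehind blocks any match where the forbidden context is present.
Matches: at [0:2] → 'zy'; at [3:6] → 'wst'; at [7:10] → 'wii'.
`sub` substitutes '_' at each match site.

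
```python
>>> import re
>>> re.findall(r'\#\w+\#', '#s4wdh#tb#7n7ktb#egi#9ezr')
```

Since nothing is captured, `findall` lists the 2 matched substrings directly.

['#s4wdh#', '#7n7ktb#']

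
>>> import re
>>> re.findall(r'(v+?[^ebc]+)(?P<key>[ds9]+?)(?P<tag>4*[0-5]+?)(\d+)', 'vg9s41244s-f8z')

The `?` after the quantifier makes it lazy — it takes as little as possible before letting the rest of the pattern try.
Multiple groups make `findall` return tuples — one 4-tuple for the one match.

[('vg9', 's', '41', '244')]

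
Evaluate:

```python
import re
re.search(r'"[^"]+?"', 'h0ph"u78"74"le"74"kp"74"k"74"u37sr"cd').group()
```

Unlike `match`, `search` isn't anchored — it looks for the pattern anywhere in the string.
The match spans [4:9] → '"u78"'.

'"u78"'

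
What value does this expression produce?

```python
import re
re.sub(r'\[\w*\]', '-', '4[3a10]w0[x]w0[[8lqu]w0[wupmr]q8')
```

Matches: at [1:7] → '[3a10]'; at [9:12] → '[x]'; at [15:21] → '[8lqu]'; at [23:30] → '[wupmr]'.
`sub` substitutes '-' at each match site.

'4-w0-w0[-w0-q8'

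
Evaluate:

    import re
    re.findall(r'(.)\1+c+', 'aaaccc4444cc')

['a', '4']

A backreference is literal: `\1` must see the identical characters the first group matched.
`findall` collects group 1 from each match (2 total).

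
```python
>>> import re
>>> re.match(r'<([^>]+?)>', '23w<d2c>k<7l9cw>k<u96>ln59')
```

None

`match` is anchored at position 0; if the pattern doesn't fit there, it returns None.
Here the pattern fails at index 0, so the call returns None.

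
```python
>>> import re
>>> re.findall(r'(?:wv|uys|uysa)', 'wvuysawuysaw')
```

Branches in `(...|...)` are attempted left-to-right; the first branch that allows the whole pattern to succeed is taken.
No capturing groups, so `findall` returns the 3 full match strings.

['wv', 'uys', 'uys']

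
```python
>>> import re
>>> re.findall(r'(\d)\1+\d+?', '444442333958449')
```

['4', '3', '4']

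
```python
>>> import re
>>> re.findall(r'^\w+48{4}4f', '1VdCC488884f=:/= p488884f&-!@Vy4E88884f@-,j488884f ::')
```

['1VdCC488884f']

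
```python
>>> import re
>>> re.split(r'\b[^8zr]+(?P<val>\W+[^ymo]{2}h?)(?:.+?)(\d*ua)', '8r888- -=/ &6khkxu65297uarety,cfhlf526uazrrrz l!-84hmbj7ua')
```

This matches a word boundary (`\b`, zero-width); then one or more of any character except [8zr]; then one or more of a non-word character, then exactly 2 of any character except [ymo], then optionally a literal 'h' (captured as 'val'); then one or more of any character (lazy) (non-capturing group); then zero or more of a digit, then the literal 'ua' (captured).
A `+?`/`*?`/`{m,n}?` starts at its minimum and grows only as far as needed for what follows to match.
Matches to split on: at [5:25] → '- -=/ &6khkxu65297ua'; at [45:58] → ' l!-84hmbj7ua'.
The group in the pattern means `split` returns the separators' captures alongside the pieces.

['8r888', '&6kh', '65297ua', 'rety,cfhlf526uazrrrz', '-84h', '7ua', '']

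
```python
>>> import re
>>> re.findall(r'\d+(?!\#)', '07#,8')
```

['0', '8']

A negative assertion filters positions out without eating any characters.
Scanning left to right: at [0:1] → '0'; at [4:5] → '8'.
`findall` yields the raw match text (2 of them) because the pattern has no groups.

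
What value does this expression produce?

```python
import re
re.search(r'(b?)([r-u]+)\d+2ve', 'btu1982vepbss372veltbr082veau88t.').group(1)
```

'b'

This matches optionally a literal 'b' (captured); then one or more of a character in [r-u] (captured); then one or more of a digit, then the literal '2ve'.
`re.search` scans for the first position where the pattern succeeds.
The match spans [0:9] → 'btu1982ve'.
Captured: group 1 = 'b', group 2 = 'tu'.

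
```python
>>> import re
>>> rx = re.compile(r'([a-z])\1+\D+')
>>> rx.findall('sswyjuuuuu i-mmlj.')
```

['s']

`\1` is not a pattern — it's the concrete string captured by group 1, re-applied verbatim.
Matches: at [0:18] match 'sswyjuuuuu i-mmlj.', group 1 = 's'.
One capturing group, so `findall` returns just the captured substring from the one match — 1 in all.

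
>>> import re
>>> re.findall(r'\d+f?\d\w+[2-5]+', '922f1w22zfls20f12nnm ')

['922f1w22zfls20f12']

Pattern: one or more of a digit; then optionally the literal 'f', then a digit; then one or more of a word character; then one or more of a character in [2-5].
Scanning left to right: at [0:17] → '922f1w22zfls20f12'.
Since nothing is captured, `findall` lists the 1 matched substring directly.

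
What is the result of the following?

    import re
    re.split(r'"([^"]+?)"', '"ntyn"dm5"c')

`re.split` interleaves the captured-group text with the surrounding fragments.

['', 'ntyn', 'dm5"c']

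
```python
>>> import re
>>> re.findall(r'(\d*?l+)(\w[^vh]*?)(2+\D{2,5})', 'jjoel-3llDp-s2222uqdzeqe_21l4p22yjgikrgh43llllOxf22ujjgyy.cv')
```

The pattern matches zero or more of a digit (lazy), then one or more of the literal 'l' (captured); then a word character, then zero or more of any character except [vh] (lazy) (captured); then one or more of the literal '2', then 2 to 5 of a non-digit (captured).
Because the quantifier is non-greedy, it stops expanding at the earliest point where the rest of the pattern can succeed.
Walking the string: at [6:22] match '3llDp-s2222uqdze', groups = ('3ll', 'Dp-s', '2222uqdze'); at [25:37] match '21l4p22yjgik', groups = ('21l', '4p', '22yjgik'); at [40:56] match '43llllOxf22ujjgy', groups = ('43llll', 'Oxf', '22ujjgy').
3 groups means each result is a tuple of 3 captured strings — 3 here.

[('3ll', 'Dp-s', '2222uqdze'), ('21l', '4p', '22yjgik'), ('43llll', 'Oxf', '22ujjgy')]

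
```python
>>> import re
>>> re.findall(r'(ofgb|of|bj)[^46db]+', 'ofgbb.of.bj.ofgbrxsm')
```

Scanning left to right: at [0:3] match 'ofg', group 1 = 'of'; at [6:9] match 'of.', group 1 = 'of'; at [9:15] match 'bj.ofg', group 1 = 'bj'.
Because there's exactly one group, `findall` drops the full match and keeps group 1 from each hit.

['of', 'of', 'bj']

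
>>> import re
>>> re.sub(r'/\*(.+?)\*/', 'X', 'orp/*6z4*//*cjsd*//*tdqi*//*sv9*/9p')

'orpXXXX9p'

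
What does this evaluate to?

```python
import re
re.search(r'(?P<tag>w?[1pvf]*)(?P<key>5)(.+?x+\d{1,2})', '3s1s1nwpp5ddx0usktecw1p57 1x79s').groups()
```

('wpp', '5', 'ddx0')

The match spans [6:14] → 'wpp5ddx0'.
Captured: group 1 = 'wpp', group 2 = '5', group 3 = 'ddx0'.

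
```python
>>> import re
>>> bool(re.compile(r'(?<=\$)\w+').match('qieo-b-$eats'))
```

False

Because the assertion is zero-width, the text it checks is not consumed and won't appear in the result.
`re.match` only tries the pattern at the start of the string.
Here position 0 doesn't satisfy it, so the call returns None, and `bool(None)` is False.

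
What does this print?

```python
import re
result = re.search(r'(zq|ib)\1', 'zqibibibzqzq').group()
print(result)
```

ibib

`\1` is not a pattern — it's the concrete string captured by group 1, re-applied verbatim.
`re.search` scans for the first position where the pattern succeeds.
The match spans [2:6] → 'ibib'.
Captured: group 1 = 'ib'.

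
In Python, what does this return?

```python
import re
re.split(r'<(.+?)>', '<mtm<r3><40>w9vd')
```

With a capturing group present, the delimiter's captured portion is kept in the result list.

['', 'mtm<r3', '', '40', 'w9vd']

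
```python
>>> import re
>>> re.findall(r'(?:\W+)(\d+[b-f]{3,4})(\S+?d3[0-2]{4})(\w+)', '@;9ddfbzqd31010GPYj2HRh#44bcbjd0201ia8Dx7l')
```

This matches one or more of a non-word character (non-capturing group); then one or more of a digit, then 3 to 4 of a character in [b-f] (captured); then one or more of a non-whitespace character (lazy), then the literal 'd3', then exactly 4 of a character in [0-2] (captured); then one or more of a word character (captured).
Walking the string: at [0:23] match '@;9ddfbzqd31010GPYj2HRh', groups = ('9ddfb', 'zqd31010', 'GPYj2HRh').
With 3 capturing groups, `findall` returns a 3-tuple per match.

[('9ddfb', 'zqd31010', 'GPYj2HRh')]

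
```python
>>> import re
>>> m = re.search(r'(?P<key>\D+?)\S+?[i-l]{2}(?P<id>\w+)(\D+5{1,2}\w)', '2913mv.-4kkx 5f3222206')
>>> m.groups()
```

The match spans [4:15] → 'mv.-4kkx 5f'.
Captured: group 1 = 'm', group 2 = 'x', group 3 = ' 5f'.

('m', 'x', ' 5f')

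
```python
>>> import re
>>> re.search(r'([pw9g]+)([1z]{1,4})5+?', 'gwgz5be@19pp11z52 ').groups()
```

('gwg', 'z')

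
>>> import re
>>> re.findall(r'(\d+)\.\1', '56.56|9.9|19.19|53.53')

['56', '9', '19', '53']

`\1` has to match the exact text group 1 already captured.
`findall` collects group 1 from each match (4 total).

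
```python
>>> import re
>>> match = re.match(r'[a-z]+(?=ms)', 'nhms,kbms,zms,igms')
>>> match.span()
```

(0, 2)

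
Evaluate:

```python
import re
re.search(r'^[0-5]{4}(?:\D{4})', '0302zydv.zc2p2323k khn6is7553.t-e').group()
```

'0302zydv'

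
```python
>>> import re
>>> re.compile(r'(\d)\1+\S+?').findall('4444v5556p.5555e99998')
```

`\1` is not a pattern — it's the concrete string captured by group 1, re-applied verbatim.
Walking the string: at [0:5] match '4444v', group 1 = '4'; at [5:9] match '5556', group 1 = '5'; at [11:16] match '5555e', group 1 = '5'; at [16:21] match '99998', group 1 = '9'.
One capturing group, so `findall` returns just the captured substring from each match — 4 in all.

['4', '5', '5', '9']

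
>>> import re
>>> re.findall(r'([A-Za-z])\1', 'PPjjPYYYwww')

A backreference is literal: `\1` must see the identical characters the first group matched.
One capturing group, so `findall` returns just the captured substring from each match — 4 in all.

['P', 'j', 'Y', 'w']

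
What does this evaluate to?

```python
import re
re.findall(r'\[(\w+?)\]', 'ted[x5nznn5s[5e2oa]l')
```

One capturing group, so `findall` returns just the captured substring from the one match — 1 in all.

['5e2oa']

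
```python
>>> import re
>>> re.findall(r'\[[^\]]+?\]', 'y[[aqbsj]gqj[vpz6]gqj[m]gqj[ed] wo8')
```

Walking the string: at [1:9] → '[[aqbsj]'; at [12:18] → '[vpz6]'; at [21:24] → '[m]'; at [27:31] → '[ed]'.
Since nothing is captured, `findall` lists the 4 matched substrings directly.

['[[aqbsj]', '[vpz6]', '[m]', '[ed]']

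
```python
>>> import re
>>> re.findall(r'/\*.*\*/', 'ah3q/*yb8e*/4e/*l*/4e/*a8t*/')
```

Scanning left to right: at [4:28] → '/*yb8e*/4e/*l*/4e/*a8t*/'.
No capturing groups, so `findall` returns the 1 full match string.

['/*yb8e*/4e/*l*/4e/*a8t*/']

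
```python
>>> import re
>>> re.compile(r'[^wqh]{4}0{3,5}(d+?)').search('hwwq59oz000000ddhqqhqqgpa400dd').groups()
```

('d',)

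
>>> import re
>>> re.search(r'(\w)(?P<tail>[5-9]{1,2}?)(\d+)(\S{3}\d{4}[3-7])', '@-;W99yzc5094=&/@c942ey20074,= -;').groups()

('c', '9', '4', '2ey20074')

The match spans [17:28] → 'c942ey20074'.
Captured: group 1 = 'c', group 2 = '9', group 3 = '4', group 4 = '2ey20074'.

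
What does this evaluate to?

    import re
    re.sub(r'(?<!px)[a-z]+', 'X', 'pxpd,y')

'X,X'

Because the assertion is negative and zero-width, positions next to the forbidden text are skipped.
Matches: at [0:4] → 'pxpd'; at [5:6] → 'y'.
Each match is replaced by 'X'.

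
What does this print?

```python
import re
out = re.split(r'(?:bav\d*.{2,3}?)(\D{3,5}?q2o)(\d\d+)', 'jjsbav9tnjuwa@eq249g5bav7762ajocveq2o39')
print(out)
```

['jjsbav9tnjuwa@eq249g5', 'ocveq2o', '39', '']

The pattern matches the literal 'bav', then zero or more of a digit, then 2 to 3 of any character (lazy) (non-capturing group); then 3 to 5 of a non-digit (lazy), then the literal 'q2o' (captured); then a digit, then one or more of a digit (captured).
Lazy quantifiers expand one character at a time until the remainder of the pattern can match.
Matches to split on: at [21:39] → 'bav7762ajocveq2o39'.
The group in the pattern means `split` returns the separators' captures alongside the pieces.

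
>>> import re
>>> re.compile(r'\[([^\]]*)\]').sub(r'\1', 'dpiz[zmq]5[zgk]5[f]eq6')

`\1` in the replacement pulls in group 1's text for each match.

'dpizzmq5zgk5feq6'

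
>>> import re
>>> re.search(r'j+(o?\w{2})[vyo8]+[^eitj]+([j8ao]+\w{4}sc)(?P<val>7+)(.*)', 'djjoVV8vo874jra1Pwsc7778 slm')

Pattern: one or more of a literal 'j'; then optionally a literal 'o', then exactly 2 of a word character (captured); then one or more of one of [vyo8], then one or more of any character except [eitj]; then one or more of one of [j8ao], then exactly 4 of a word character, then the literal 'sc' (captured); then one or more of a literal '7' (captured as 'val'); then zero or more of any character (captured).
Here nothing in the string fits, so the call returns None.

None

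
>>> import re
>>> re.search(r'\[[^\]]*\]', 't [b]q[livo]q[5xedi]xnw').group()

'[b]'

Unlike `match`, `search` isn't anchored — it looks for the pattern anywhere in the string.
The match spans [2:5] → '[b]'.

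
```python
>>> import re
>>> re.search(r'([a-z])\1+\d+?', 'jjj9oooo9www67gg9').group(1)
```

'j'

The backreference `\1` re-matches whatever the first group consumed, character for character.
`search` walks the string left to right and returns the first match it finds.
The match spans [0:4] → 'jjj9'.
Captured: group 1 = 'j'.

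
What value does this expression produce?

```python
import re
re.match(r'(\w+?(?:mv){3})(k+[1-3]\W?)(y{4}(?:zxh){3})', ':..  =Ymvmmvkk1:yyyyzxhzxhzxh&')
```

None

With `match`, the pattern is implicitly anchored at the beginning.
Here position 0 doesn't satisfy it, so the call returns None.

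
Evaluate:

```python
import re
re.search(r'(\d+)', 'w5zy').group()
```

'5'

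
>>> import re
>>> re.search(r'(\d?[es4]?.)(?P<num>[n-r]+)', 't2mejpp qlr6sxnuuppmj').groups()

Pattern: optionally a digit, then optionally one of [es4], then any character (captured); then one or more of a character in [n-r] (captured as 'num').
Unlike `match`, `search` isn't anchored — it looks for the pattern anywhere in the string.
The match spans [3:7] → 'ejpp'.
Captured: group 1 = 'ej', group 2 = 'pp'.

('ej', 'pp')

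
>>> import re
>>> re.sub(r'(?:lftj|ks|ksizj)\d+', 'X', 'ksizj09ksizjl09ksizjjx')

'Xksizjl09ksizjjx'

Each match is replaced by 'X'.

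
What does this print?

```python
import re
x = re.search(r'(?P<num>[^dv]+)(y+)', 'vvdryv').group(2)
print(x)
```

y

The pattern matches one or more of any character except [dv] (captured as 'num'); then one or more of a literal 'y' (captured).
`search` walks the string left to right and returns the first match it finds.
The match spans [3:5] → 'ry'.
Captured: group 1 = 'r', group 2 = 'y'.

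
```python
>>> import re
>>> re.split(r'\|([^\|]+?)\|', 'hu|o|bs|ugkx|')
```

Matches to split on: at [2:5] → '|o|'; at [7:13] → '|ugkx|'.
Because the pattern has a capturing group, `split` also inserts each captured text between the pieces.

['hu', 'o', 'bs', 'ugkx', '']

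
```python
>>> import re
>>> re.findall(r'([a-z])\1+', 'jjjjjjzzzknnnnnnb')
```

`\1` is not a pattern — it's the concrete string captured by group 1, re-applied verbatim.
Because there's exactly one group, `findall` drops the full match and keeps group 1 from each hit.

['j', 'z', 'n']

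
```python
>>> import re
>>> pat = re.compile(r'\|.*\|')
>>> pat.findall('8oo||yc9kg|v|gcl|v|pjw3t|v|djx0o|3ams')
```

['||yc9kg|v|gcl|v|pjw3t|v|djx0o|']

Matches: at [3:33] → '||yc9kg|v|gcl|v|pjw3t|v|djx0o|'.
No capturing groups, so `findall` returns the 1 full match string.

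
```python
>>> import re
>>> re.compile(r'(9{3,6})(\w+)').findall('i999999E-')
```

`findall` packs the 2 group values into a tuple for every match.

[('999999', 'E')]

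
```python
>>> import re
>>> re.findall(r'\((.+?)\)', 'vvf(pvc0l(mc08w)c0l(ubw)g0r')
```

With a single group, `findall` returns only what that group captured — 2 items.

['pvc0l(mc08w', 'ubw']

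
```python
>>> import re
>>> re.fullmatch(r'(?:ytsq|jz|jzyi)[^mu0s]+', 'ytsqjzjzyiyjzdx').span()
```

(0, 15)

`re.fullmatch` requires the pattern to consume the entire string.
The match spans [0:15] → 'ytsqjzjzyiyjzdx'.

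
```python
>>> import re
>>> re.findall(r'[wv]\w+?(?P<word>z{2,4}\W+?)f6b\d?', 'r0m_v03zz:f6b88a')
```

['zz:']

`findall` collects group 1 from the one match (1 total).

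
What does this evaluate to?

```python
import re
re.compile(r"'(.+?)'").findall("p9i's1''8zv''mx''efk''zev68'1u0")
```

['s1', '8zv', 'mx', 'efk', 'zev68']

The `?` after the quantifier makes it lazy — it takes as little as possible before letting the rest of the pattern try.
`findall` collects group 1 from each match (5 total).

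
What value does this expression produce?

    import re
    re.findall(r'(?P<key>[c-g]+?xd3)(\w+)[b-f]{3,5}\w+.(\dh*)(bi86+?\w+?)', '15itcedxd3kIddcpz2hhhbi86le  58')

This matches one or more of a character in [c-g] (lazy), then the literal 'xd3' (captured as 'key'); then one or more of a word character (captured); then 3 to 5 of a character in [b-f], then one or more of a word character, then any character; then a digit, then zero or more of the literal 'h' (captured); then the literal 'bi8', then one or more of a literal '6' (lazy), then one or more of a word character (lazy) (captured).
A non-greedy quantifier consumes as few characters as it can — just enough that the remainder of the pattern still matches from where it stops; whatever follows it matches normally.
Walking the string: at [4:26] match 'cedxd3kIddcpz2hhhbi86l', groups = ('cedxd3', 'kI', '2hhh', 'bi86l').
4 groups means the one result is a tuple of 4 captured strings — 1 here.

[('cedxd3', 'kI', '2hhh', 'bi86l')]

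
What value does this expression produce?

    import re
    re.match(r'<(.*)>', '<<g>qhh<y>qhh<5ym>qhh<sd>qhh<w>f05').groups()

`match` is anchored at position 0; if the pattern doesn't fit there, it returns None.
The match spans [0:31] → '<<g>qhh<y>qhh<5ym>qhh<sd>qhh<w>'.
Captured: group 1 = '<g>qhh<y>qhh<5ym>qhh<sd>qhh<w'.

('<g>qhh<y>qhh<5ym>qhh<sd>qhh<w',)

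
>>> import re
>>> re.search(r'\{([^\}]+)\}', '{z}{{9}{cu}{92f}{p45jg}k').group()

The match spans [0:3] → '{z}'.

'{z}'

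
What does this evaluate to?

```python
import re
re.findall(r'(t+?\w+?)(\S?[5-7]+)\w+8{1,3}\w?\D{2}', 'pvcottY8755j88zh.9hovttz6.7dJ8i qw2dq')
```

Pattern: one or more of a literal 't' (lazy), then one or more of a word character (lazy) (captured); then optionally a non-whitespace character, then one or more of a character in [5-7] (captured); then one or more of a word character; then 1 to 3 of the literal '8', then optionally a word character, then exactly 2 of a non-digit.
Lazy quantifiers expand one character at a time until the remainder of the pattern can match.
Scanning left to right: at [4:17] match 'ttY8755j88zh.', groups = ('ttY', '8755'); at [21:33] match 'ttz6.7dJ8i q', groups = ('ttz6', '.7').
`findall` packs the 2 group values into a tuple for every match.

[('ttY', '8755'), ('ttz6', '.7')]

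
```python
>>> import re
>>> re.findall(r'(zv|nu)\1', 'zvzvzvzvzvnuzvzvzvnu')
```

['zv', 'zv', 'zv']

`\1` is not a pattern — it's the concrete string captured by group 1, re-applied verbatim.
Matches: at [0:4] match 'zvzv', group 1 = 'zv'; at [4:8] match 'zvzv', group 1 = 'zv'; at [12:16] match 'zvzv', group 1 = 'zv'.
Because there's exactly one group, `findall` drops the full match and keeps group 1 from each hit.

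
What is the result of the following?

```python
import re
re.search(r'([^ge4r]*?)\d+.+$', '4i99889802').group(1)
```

''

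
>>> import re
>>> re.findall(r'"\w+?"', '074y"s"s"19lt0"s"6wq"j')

Scanning left to right: at [4:7] → '"s"'; at [8:15] → '"19lt0"'; at [16:21] → '"6wq"'.
Since nothing is captured, `findall` lists the 3 matched substrings directly.

['"s"', '"19lt0"', '"6wq"']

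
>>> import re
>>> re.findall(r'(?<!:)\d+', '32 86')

['32', '86']

The negative lookaround is zero-width — it rules out positions where the adjacent text would match, without consuming anything.
Since nothing is captured, `findall` lists the 2 matched substrings directly.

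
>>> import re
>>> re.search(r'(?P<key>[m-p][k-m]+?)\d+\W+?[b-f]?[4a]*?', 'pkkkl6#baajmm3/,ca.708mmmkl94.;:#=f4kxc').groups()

('pkkkl',)

This matches a character in [m-p], then one or more of a character in [k-m] (lazy) (captured as 'key'); then one or more of a digit, then one or more of a non-word character (lazy), then optionally a character in [b-f]; then zero or more of one of [4a] (lazy).
Lazy quantifiers expand one character at a time until the remainder of the pattern can match.
`search` walks the string left to right and returns the first match it finds.
The match spans [0:8] → 'pkkkl6#b'.
Captured: group 1 = 'pkkkl'.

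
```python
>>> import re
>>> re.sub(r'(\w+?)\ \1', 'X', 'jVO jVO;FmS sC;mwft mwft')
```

After group 1 captures some text, `\1` only succeeds where that same text appears again.
`sub` substitutes 'X' at each match site.

'X;FmS sC;X'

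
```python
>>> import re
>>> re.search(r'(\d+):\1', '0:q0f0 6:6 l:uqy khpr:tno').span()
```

(7, 10)

A backreference is literal: `\1` must see the identical characters the first group matched.
The match spans [7:10] → '6:6'.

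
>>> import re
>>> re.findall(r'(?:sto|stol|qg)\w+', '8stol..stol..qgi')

Since nothing is captured, `findall` lists the 3 matched substrings directly.

['stol', 'stol', 'qgi']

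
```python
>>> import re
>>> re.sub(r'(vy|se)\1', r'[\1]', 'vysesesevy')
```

'vy[se]sevy'

After group 1 captures some text, `\1` only succeeds where that same text appears again.
`\1` in the replacement pulls in group 1's text for each match.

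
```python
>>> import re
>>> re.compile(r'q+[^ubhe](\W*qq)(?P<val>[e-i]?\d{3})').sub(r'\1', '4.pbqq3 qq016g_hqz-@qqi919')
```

'4.pb qqg_h-@qq'

The pattern matches one or more of a literal 'q', then any character except [ubhe]; then zero or more of a non-word character, then the literal 'qq' (captured); then optionally a character in [e-i], then exactly 3 of a digit (captured as 'val').
Matches: at [4:13] → 'qq3 qq016'; at [16:26] → 'qz-@qqi919'.
Each match is replaced using the text its own group 1 captured.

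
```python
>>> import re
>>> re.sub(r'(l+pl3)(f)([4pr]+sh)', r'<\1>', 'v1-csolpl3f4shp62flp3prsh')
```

'v1-cso<lpl3>p62flp3prsh'

The pattern matches one or more of a literal 'l', then the literal 'pl3' (captured); then a literal 'f' (captured); then one or more of one of [4pr], then the literal 'sh' (captured).
Matches: at [6:14] → 'lpl3f4sh'.
`\1` in the replacement pulls in group 1's text for each match.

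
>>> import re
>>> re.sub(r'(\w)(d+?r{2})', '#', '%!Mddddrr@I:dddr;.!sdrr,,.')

This matches a word character (captured); then one or more of the literal 'd' (lazy), then exactly 2 of the literal 'r' (captured).
Matches: at [2:9] → 'Mddddrr'; at [19:23] → 'sdrr'.
Every occurrence is swapped for '#'.

'%!#@I:dddr;.!#,,.'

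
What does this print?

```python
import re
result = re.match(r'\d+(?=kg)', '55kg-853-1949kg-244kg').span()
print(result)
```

The `(?=…)`/`(?<=…)` assertion just peeks at neighbouring text; it doesn't advance the match position.
With `match`, the pattern is implicitly anchored at the beginning.
The match spans [0:2] → '55'.

(0, 2)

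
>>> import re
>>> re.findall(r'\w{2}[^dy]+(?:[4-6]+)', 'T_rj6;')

['T_rj6']

The pattern matches exactly 2 of a word character; then one or more of any character except [dy]; then one or more of a character in [4-6] (non-capturing group).
Matches: at [0:5] → 'T_rj6'.
`findall` yields the raw match text (1 of them) because the pattern has no groups.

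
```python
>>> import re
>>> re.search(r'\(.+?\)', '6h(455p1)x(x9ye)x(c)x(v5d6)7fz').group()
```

'(455p1)'

A non-greedy quantifier consumes as few characters as it can — just enough that the remainder of the pattern still matches from where it stops; whatever follows it matches normally.
The match spans [2:9] → '(455p1)'.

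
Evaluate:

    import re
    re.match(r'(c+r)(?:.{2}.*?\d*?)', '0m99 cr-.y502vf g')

The pattern matches one or more of a literal 'c', then the literal 'r' (captured); then exactly 2 of any character, then zero or more of any character (lazy), then zero or more of a digit (lazy) (non-capturing group).
`match` is anchored at position 0; if the pattern doesn't fit there, it returns None.
Here the string doesn't start with a match, so the call returns None.

None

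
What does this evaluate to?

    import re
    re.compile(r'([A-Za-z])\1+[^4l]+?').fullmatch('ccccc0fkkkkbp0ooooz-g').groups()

('c',)

A backreference is literal: `\1` must see the identical characters the first group matched.
For `fullmatch`, every character of the input must be accounted for by the pattern.
The match spans [0:21] → 'ccccc0fkkkkbp0ooooz-g'.
Captured: group 1 = 'c'.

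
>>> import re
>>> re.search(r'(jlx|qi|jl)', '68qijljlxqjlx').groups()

('qi',)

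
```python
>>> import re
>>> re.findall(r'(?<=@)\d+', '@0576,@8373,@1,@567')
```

['0576', '8373', '1', '567']

Lookahead/lookbehind check context without consuming it, so the matched span excludes the asserted characters.
Matches: at [1:5] → '0576'; at [7:11] → '8373'; at [13:14] → '1'; at [16:19] → '567'.
With no groups in the pattern, `findall` gives back each whole match — 4 here.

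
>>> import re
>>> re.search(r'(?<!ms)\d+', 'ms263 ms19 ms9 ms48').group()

`(?!…)`/`(?<!…)` only lets a position through if the neighbouring text does NOT match; no characters are consumed.
`search` walks the string left to right and returns the first match it finds.
The match spans [3:5] → '63'.

'63'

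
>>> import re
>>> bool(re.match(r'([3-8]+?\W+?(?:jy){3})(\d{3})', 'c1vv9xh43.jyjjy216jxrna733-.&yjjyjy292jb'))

`re.match` only tries the pattern at the start of the string.
Here position 0 doesn't satisfy it, so the call returns None, and `bool(None)` is False.

False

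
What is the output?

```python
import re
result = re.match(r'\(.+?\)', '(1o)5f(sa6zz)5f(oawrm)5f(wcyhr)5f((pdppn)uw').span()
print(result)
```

(0, 4)

A non-greedy quantifier consumes as few characters as it can — just enough that the remainder of the pattern still matches from where it stops; whatever follows it matches normally.
`match` is anchored at position 0; if the pattern doesn't fit there, it returns None.
The match spans [0:4] → '(1o)'.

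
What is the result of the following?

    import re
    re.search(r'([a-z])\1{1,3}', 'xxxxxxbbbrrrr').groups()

The backreference `\1` re-matches whatever the first group consumed, character for character.
`re.search` scans for the first position where the pattern succeeds.
The match spans [0:4] → 'xxxx'.
Captured: group 1 = 'x'.

('x',)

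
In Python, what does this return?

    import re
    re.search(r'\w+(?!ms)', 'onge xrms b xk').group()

'onge'

The negative lookahead/lookbehind blocks any match where the forbidden context is present.
`re.search` scans for the first position where the pattern succeeds.
The match spans [0:4] → 'onge'.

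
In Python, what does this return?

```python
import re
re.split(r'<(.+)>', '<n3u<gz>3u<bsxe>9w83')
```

Matches to split on: at [0:16] → '<n3u<gz>3u<bsxe>'.
With a capturing group present, the delimiter's captured portion is kept in the result list.

['', 'n3u<gz>3u<bsxe', '9w83']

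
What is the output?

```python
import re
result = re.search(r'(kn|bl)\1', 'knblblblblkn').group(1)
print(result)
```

The backreference `\1` re-matches whatever the first group consumed, character for character.
Unlike `match`, `search` isn't anchored — it looks for the pattern anywhere in the string.
The match spans [2:6] → 'blbl'.
Captured: group 1 = 'bl'.

bl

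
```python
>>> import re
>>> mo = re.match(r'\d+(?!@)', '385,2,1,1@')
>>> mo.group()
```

'385'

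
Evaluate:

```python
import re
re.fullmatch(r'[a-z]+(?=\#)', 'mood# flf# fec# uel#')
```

None

The `(?=…)`/`(?<=…)` assertion just peeks at neighbouring text; it doesn't advance the match position.
For `fullmatch`, every character of the input must be accounted for by the pattern.
Here there's no way to consume every character, so the call returns None.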